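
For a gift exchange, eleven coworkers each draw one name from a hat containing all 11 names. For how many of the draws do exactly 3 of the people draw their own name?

2447445

Choose which 3 of the 11 are fixed: C(11,3) = 165.
The remaining 8 must be deranged: !8 = 14833.
Total: 165 × 14833 = 2447445.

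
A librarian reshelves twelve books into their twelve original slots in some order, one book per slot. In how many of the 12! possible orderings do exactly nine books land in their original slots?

Pick the 9 fixed positions: C(12,9) = 220 ways.
The remaining 3 must be deranged: !3 = 2.
Total: 220 × 2 = 440.

440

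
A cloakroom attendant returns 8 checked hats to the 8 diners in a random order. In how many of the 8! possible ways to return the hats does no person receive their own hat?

14833

The subfactorial !8 = [8!/e] (nearest integer).
8! = 40320, and 40320/e ≈ 14832.90, so !8 = 14833.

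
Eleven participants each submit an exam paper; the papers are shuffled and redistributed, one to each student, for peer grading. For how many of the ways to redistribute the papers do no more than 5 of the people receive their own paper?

39893116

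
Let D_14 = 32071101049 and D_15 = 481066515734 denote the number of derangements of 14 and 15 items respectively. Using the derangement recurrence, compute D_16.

7697064251745

D_16 = (16-1)·(D_15 + D_14) = 15·(481066515734 + 32071101049) = 15·513137616783 = 7697064251745.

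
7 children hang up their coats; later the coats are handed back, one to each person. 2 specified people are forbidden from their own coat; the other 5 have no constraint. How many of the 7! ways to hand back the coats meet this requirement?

3720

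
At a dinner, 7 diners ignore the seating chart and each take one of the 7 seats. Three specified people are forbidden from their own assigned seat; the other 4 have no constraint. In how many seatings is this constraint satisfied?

Inclusion-exclusion on the 3 forbidden self-matches:
Σ_{j=0}^{3} (-1)^j C(3,j)(7-j)!
= C(3,0)·7! - C(3,1)·6! + C(3,2)·5! - C(3,3)·4!
= 5040 - 2160 + 360 - 24
= 3216

3216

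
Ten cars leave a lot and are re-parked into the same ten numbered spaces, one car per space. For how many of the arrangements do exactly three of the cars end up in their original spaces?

Pick the 3 fixed positions: C(10,3) = 120 ways.
The remaining 7 must be deranged: !7 = 1854.
Total: 120 × 1854 = 222480.

222480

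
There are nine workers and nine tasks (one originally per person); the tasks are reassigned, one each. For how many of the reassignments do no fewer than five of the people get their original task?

1339

# with exactly i fixed is C(9,i)·!(9-i); sum over i=5..9:
  i=5: C(9,5)·!4 = 126·9 = 1134
  i=6: C(9,6)·!3 = 84·2 = 168
  i=7: C(9,7)·!2 = 36·1 = 36
  i=8: C(9,8)·!1 = 9·0 = 0
  i=9: C(9,9)·!0 = 1·1 = 1
Total = 1339.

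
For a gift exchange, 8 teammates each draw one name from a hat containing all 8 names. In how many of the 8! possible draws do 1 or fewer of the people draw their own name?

Sum C(8,i)·!(8-i) for i = 0..1:
  i=0: C(8,0)·!8 = 1·14833 = 14833
  i=1: C(8,1)·!7 = 8·1854 = 14832
Total = 29665.

29665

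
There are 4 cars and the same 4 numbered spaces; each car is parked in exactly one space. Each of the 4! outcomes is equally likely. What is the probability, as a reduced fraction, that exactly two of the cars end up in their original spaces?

1/4

Favorable outcomes: C(4,2)·!2 = 6·1 = 6.
Total outcomes: 4! = 24.
Probability = 6/24 = 1/4.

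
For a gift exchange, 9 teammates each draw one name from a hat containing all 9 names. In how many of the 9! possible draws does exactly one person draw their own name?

133497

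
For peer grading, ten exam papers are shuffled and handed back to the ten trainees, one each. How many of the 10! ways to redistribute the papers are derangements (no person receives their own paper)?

1334961

Recurrence: !10 = 9·(!9 + !8).
!10 = 9·(133496 + 14833) = 9·148329 = 1334961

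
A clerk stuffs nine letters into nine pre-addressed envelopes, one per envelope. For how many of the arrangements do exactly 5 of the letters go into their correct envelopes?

1134

Choose which 5 of the 9 are fixed: C(9,5) = 126.
The other 4 form a derangement: !4 = 9.
Total: 126 × 9 = 1134.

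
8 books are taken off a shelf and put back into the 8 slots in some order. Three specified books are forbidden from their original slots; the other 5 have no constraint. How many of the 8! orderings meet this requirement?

Inclusion-exclusion on the 3 forbidden self-matches:
Σ_{j=0}^{3} (-1)^j C(3,j)(8-j)!
= C(3,0)·8! - C(3,1)·7! + C(3,2)·6! - C(3,3)·5!
= 40320 - 15120 + 2160 - 120
= 27240

27240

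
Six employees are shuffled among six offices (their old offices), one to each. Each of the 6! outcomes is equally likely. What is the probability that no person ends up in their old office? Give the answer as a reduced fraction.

53/144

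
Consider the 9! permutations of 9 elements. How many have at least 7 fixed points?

# with exactly i fixed is C(9,i)·!(9-i); sum over i=7..9:
  i=7: C(9,7)·!2 = 36·1 = 36
  i=8: C(9,8)·!1 = 9·0 = 0
  i=9: C(9,9)·!0 = 1·1 = 1
Total = 37.

37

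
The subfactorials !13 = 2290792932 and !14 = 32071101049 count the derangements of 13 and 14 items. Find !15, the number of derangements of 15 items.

481066515734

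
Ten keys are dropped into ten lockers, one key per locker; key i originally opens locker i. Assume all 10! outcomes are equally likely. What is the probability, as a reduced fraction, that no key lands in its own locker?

16481/44800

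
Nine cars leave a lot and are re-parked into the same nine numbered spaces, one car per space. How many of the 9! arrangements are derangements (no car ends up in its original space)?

Use !n = (n-1)(!(n-1) + !(n-2)).
!9 = 8·(14833 + 1854) = 8·16687 = 133496

133496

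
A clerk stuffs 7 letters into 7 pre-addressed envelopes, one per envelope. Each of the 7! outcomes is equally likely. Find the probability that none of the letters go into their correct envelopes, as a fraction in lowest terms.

103/280

Favorable outcomes: !7 = 1854.
Total outcomes: 7! = 5040.
Probability = 1854/5040 = 103/280.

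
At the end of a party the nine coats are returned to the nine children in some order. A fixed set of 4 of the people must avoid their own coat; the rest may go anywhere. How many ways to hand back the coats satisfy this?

229080

Inclusion-exclusion on the 4 forbidden self-matches:
Σ_{j=0}^{4} (-1)^j C(4,j)(9-j)!
= C(4,0)·9! - C(4,1)·8! + C(4,2)·7! - C(4,3)·6! + C(4,4)·5!
= 362880 - 161280 + 30240 - 2880 + 120
= 229080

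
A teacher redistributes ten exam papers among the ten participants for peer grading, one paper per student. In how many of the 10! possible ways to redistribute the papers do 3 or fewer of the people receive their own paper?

# with exactly i fixed is C(10,i)·!(10-i); sum over i=0..3:
  i=0: C(10,0)·!10 = 1·1334961 = 1334961
  i=1: C(10,1)·!9 = 10·133496 = 1334960
  i=2: C(10,2)·!8 = 45·14833 = 667485
  i=3: C(10,3)·!7 = 120·1854 = 222480
Total = 3559886.

3559886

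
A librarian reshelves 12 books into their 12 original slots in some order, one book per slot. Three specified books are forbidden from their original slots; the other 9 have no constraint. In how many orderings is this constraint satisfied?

369774720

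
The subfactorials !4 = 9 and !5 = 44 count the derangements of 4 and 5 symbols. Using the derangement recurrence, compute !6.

265

!6 = (6-1)·(!5 + !4) = 5·(44 + 9) = 5·53 = 265.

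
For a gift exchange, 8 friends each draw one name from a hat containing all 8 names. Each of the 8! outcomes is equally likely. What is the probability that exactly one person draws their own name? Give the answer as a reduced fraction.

Favorable outcomes: C(8,1)·!7 = 8·1854 = 14832.
Total outcomes: 8! = 40320.
Probability = 14832/40320 = 103/280.

103/280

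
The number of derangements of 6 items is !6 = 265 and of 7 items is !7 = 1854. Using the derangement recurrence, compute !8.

14833

!8 = (8-1)·(!7 + !6) = 7·(1854 + 265) = 7·2119 = 14833.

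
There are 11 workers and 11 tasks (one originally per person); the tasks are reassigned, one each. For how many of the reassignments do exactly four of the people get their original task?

611820

Choose which 4 of the 11 are fixed: C(11,4) = 330.
The remaining 7 must be deranged: !7 = 1854.
Total: 330 × 1854 = 611820.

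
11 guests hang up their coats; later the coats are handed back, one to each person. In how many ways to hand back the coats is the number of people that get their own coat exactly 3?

Pick the 3 fixed positions: C(11,3) = 165 ways.
The remaining 8 must be deranged: !8 = 14833.
Total: 165 × 14833 = 2447445.

2447445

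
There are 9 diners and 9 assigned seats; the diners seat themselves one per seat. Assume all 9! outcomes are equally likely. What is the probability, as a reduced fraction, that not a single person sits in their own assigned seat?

16687/45360

Favorable outcomes: !9 = 133496.
Total outcomes: 9! = 362880.
Probability = 133496/362880 = 16687/45360.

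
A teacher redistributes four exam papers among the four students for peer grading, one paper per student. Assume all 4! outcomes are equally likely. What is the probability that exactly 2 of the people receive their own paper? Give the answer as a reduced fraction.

1/4

Favorable outcomes: C(4,2)·!2 = 6·1 = 6.
Total outcomes: 4! = 24.
Probability = 6/24 = 1/4.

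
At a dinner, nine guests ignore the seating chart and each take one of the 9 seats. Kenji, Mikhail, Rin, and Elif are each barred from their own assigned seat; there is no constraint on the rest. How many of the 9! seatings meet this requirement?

Inclusion-exclusion on the 4 forbidden self-matches:
Σ_{j=0}^{4} (-1)^j C(4,j)(9-j)!
= C(4,0)·9! - C(4,1)·8! + C(4,2)·7! - C(4,3)·6! + C(4,4)·5!
= 362880 - 161280 + 30240 - 2880 + 120
= 229080

229080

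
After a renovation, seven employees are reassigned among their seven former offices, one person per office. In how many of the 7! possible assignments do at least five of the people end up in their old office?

22

# with exactly i fixed is C(7,i)·!(7-i); sum over i=5..7:
  i=5: C(7,5)·!2 = 21·1 = 21
  i=6: C(7,6)·!1 = 7·0 = 0
  i=7: C(7,7)·!0 = 1·1 = 1
Total = 22.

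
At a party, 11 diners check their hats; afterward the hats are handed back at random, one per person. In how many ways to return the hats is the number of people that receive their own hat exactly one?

14684571

Choose which one of the 11 is fixed: C(11,1) = 11.
The remaining 10 must be deranged: !10 = 1334961.
Total: 11 × 1334961 = 14684571.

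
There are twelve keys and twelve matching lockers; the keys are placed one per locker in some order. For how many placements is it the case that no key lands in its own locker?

176214841

!12 is the nearest integer to 12!/e.
12! = 479001600, and 479001600/e ≈ 176214840.93, so !12 = 176214841.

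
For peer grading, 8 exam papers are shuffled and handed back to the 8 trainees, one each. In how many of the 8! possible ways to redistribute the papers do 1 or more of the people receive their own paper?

25487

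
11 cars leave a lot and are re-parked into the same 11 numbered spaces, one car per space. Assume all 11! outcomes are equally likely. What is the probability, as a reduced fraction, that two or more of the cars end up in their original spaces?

10547659/39916800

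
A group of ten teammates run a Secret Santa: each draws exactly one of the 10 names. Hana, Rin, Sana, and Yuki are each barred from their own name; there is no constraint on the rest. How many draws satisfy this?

2399760

Inclusion-exclusion on the 4 forbidden self-matches:
Σ_{j=0}^{4} (-1)^j C(4,j)(10-j)!
= C(4,0)·10! - C(4,1)·9! + C(4,2)·8! - C(4,3)·7! + C(4,4)·6!
= 3628800 - 1451520 + 241920 - 20160 + 720
= 2399760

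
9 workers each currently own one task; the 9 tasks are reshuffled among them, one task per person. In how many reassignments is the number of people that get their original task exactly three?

22260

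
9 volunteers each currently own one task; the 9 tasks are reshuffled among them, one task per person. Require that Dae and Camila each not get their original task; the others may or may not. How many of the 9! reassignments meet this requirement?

Inclusion-exclusion on the 2 forbidden self-matches:
Σ_{j=0}^{2} (-1)^j C(2,j)(9-j)!
= C(2,0)·9! - C(2,1)·8! + C(2,2)·7!
= 362880 - 80640 + 5040
= 287280

287280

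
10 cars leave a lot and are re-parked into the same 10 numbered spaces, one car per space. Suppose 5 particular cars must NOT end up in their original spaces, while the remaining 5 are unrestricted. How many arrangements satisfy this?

Inclusion-exclusion on the 5 forbidden self-matches:
Σ_{j=0}^{5} (-1)^j C(5,j)(10-j)!
= C(5,0)·10! - C(5,1)·9! + C(5,2)·8! - C(5,3)·7! + C(5,4)·6! - C(5,5)·5!
= 3628800 - 1814400 + 403200 - 50400 + 3600 - 120
= 2170680

2170680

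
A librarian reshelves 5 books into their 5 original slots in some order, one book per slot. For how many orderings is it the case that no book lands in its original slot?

44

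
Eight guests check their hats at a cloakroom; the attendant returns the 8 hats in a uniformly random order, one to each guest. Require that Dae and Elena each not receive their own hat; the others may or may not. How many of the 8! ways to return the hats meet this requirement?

30960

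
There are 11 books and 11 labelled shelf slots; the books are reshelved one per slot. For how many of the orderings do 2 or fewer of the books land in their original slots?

36711421

Sum C(11,i)·!(11-i) for i = 0..2:
  i=0: C(11,0)·!11 = 1·14684570 = 14684570
  i=1: C(11,1)·!10 = 11·1334961 = 14684571
  i=2: C(11,2)·!9 = 55·133496 = 7342280
Total = 36711421.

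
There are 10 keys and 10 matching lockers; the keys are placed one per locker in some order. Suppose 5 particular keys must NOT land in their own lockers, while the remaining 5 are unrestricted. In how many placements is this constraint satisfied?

2170680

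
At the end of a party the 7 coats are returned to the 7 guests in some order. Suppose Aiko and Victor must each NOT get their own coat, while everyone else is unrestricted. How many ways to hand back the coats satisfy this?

3720

Let A_j be the event that the j-th constrained one is fixed. By inclusion-exclusion over the 2 events:
Σ_{j=0}^{2} (-1)^j C(2,j)(7-j)!
= C(2,0)·7! - C(2,1)·6! + C(2,2)·5!
= 5040 - 1440 + 120
= 3720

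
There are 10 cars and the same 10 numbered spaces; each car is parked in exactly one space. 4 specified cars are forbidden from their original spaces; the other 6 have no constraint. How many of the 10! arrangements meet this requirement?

Let A_j be the event that the j-th constrained one is fixed. By inclusion-exclusion over the 4 events:
Σ_{j=0}^{4} (-1)^j C(4,j)(10-j)!
= C(4,0)·10! - C(4,1)·9! + C(4,2)·8! - C(4,3)·7! + C(4,4)·6!
= 3628800 - 1451520 + 241920 - 20160 + 720
= 2399760

2399760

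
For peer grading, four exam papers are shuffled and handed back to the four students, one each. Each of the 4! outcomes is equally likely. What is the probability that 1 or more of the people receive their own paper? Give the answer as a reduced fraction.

Favorable outcomes: Σ_{i≥1} C(4,i)·!(4-i) = 4·2 + 6·1 + 4·0 + 1·1 = 15.
Total outcomes: 4! = 24.
Probability = 15/24 = 5/8.

5/8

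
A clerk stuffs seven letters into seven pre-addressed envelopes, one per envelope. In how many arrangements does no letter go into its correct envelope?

1854

The subfactorial !7 = [7!/e] (nearest integer).
7! = 5040, and 5040/e ≈ 1854.11, so !7 = 1854.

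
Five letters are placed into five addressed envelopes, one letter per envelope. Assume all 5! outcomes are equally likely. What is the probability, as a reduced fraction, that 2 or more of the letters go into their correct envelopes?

31/120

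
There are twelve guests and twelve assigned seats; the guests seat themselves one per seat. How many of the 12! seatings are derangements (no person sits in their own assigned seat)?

By inclusion-exclusion, !12 = Σ (-1)^k · 12!/k! for k=0..12
= 12! - 12!/1! + 12!/2! - 12!/3! + 12!/4! - 12!/5! + 12!/6! - 12!/7! + 12!/8! - 12!/9! + 12!/10! - 12!/11! + 12!/12!
= 479001600 - 479001600 + 239500800 - 79833600 + 19958400 - 3991680 + 665280 - 95040 + 11880 - 1320 + 132 - 12 + 1
= 176214841

176214841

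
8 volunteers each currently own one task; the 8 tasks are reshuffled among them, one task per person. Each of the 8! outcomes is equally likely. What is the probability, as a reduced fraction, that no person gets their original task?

Favorable outcomes: !8 = 14833.
Total outcomes: 8! = 40320.
Probability = 14833/40320 = 2119/5760.

2119/5760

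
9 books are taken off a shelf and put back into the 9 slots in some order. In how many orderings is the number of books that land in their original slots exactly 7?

36

Choose which 7 of the 9 are fixed: C(9,7) = 36.
The other 2 form a derangement: !2 = 1.
Total: 36 × 1 = 36.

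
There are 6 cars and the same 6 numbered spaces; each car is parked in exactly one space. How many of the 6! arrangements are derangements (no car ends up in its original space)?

265

!6 is the nearest integer to 6!/e.
6! = 720, and 720/e ≈ 264.87, so !6 = 265.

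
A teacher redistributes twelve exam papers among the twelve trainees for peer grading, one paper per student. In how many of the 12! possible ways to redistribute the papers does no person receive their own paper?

176214841

Use !n = n·!(n-1) + (-1)^n.
!12 = 12·14684570 + 1 = 176214841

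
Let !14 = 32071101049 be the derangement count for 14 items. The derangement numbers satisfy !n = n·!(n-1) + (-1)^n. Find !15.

481066515734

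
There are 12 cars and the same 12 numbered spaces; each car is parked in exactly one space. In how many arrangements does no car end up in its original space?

The number of derangements of 12 is !12 = Σ_{k=0}^{12} (-1)^k·12!/k!
= 12! - 12!/1! + 12!/2! - 12!/3! + 12!/4! - 12!/5! + 12!/6! - 12!/7! + 12!/8! - 12!/9! + 12!/10! - 12!/11! + 12!/12!
= 479001600 - 479001600 + 239500800 - 79833600 + 19958400 - 3991680 + 665280 - 95040 + 11880 - 1320 + 132 - 12 + 1
= 176214841

176214841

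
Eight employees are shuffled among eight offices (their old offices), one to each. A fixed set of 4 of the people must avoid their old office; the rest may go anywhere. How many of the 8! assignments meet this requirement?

Let A_j be the event that the j-th constrained one is fixed. By inclusion-exclusion over the 4 events:
Σ_{j=0}^{4} (-1)^j C(4,j)(8-j)!
= C(4,0)·8! - C(4,1)·7! + C(4,2)·6! - C(4,3)·5! + C(4,4)·4!
= 40320 - 20160 + 4320 - 480 + 24
= 24024

24024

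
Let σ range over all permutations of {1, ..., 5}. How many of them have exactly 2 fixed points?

20

Pick the 2 fixed positions: C(5,2) = 10 ways.
The other 3 form a derangement: !3 = 2.
Total: 10 × 2 = 20.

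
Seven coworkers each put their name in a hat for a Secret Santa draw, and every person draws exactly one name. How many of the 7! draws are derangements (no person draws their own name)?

Recurrence: !7 = 6·(!6 + !5).
!7 = 6·(265 + 44) = 6·309 = 1854

1854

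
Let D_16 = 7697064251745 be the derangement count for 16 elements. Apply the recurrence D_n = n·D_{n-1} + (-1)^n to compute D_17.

D_17 = 17·7697064251745 - 1 = 130850092279664.

130850092279664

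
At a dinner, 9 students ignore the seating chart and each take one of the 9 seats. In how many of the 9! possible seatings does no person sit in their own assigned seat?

133496

!9 is the nearest integer to 9!/e.
9! = 362880, and 362880/e ≈ 133496.09, so !9 = 133496.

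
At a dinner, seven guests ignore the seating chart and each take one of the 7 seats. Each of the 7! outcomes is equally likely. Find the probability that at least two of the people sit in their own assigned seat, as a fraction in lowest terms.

Favorable outcomes: Σ_{i≥2} C(7,i)·!(7-i) = 21·44 + 35·9 + 35·2 + 21·1 + 7·0 + 1·1 = 1331.
Total outcomes: 7! = 5040.
Probability = 1331/5040 = 1331/5040.

1331/5040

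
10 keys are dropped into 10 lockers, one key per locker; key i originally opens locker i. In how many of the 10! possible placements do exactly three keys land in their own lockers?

Pick the 3 fixed positions: C(10,3) = 120 ways.
The other 7 form a derangement: !7 = 1854.
Total: 120 × 1854 = 222480.

222480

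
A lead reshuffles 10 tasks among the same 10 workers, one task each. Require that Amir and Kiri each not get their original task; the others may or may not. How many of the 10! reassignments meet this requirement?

2943360

Inclusion-exclusion on the 2 forbidden self-matches:
Σ_{j=0}^{2} (-1)^j C(2,j)(10-j)!
= C(2,0)·10! - C(2,1)·9! + C(2,2)·8!
= 3628800 - 725760 + 40320
= 2943360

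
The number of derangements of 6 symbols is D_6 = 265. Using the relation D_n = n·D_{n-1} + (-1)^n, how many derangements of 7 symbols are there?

1854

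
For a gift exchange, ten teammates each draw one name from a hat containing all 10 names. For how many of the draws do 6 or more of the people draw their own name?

2176

Sum C(10,i)·!(10-i) for i = 6..10:
  i=6: C(10,6)·!4 = 210·9 = 1890
  i=7: C(10,7)·!3 = 120·2 = 240
  i=8: C(10,8)·!2 = 45·1 = 45
  i=9: C(10,9)·!1 = 10·0 = 0
  i=10: C(10,10)·!0 = 1·1 = 1
Total = 2176.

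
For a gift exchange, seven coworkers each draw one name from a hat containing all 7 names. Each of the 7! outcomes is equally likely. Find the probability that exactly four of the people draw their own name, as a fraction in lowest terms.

1/72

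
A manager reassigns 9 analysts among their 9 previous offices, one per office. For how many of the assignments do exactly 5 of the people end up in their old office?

Pick the 5 fixed positions: C(9,5) = 126 ways.
The other 4 form a derangement: !4 = 9.
Total: 126 × 9 = 1134.

1134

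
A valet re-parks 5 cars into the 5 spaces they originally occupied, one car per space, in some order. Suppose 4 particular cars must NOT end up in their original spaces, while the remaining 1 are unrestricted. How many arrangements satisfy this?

Inclusion-exclusion on the 4 forbidden self-matches:
Σ_{j=0}^{4} (-1)^j C(4,j)(5-j)!
= C(4,0)·5! - C(4,1)·4! + C(4,2)·3! - C(4,3)·2! + C(4,4)·1!
= 120 - 96 + 36 - 8 + 1
= 53

53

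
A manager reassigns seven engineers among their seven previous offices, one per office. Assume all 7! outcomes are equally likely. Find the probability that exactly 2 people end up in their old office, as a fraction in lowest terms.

Favorable outcomes: C(7,2)·!5 = 21·44 = 924.
Total outcomes: 7! = 5040.
Probability = 924/5040 = 11/60.

11/60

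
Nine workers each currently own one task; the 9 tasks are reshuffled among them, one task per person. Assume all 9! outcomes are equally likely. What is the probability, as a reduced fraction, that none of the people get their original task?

Favorable outcomes: !9 = 133496.
Total outcomes: 9! = 362880.
Probability = 133496/362880 = 16687/45360.

16687/45360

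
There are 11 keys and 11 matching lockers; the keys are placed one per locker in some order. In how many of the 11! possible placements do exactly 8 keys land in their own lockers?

Choose which 8 of the 11 are fixed: C(11,8) = 165.
The remaining 3 must be deranged: !3 = 2.
Total: 165 × 2 = 330.

330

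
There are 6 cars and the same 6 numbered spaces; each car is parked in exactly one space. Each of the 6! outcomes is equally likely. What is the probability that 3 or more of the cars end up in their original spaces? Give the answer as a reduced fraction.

Favorable outcomes: Σ_{i≥3} C(6,i)·!(6-i) = 20·2 + 15·1 + 6·0 + 1·1 = 56.
Total outcomes: 6! = 720.
Probability = 56/720 = 7/90.

7/90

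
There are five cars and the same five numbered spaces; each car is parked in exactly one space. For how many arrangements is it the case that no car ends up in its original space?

!5 is the nearest integer to 5!/e.
5! = 120, and 120/e ≈ 44.15, so !5 = 44.

44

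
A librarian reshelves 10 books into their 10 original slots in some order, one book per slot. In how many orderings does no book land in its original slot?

Use !n = n·!(n-1) + (-1)^n.
!10 = 10·133496 + 1 = 1334961

1334961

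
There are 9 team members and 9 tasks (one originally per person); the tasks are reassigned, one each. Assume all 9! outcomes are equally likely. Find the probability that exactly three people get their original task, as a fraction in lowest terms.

Favorable outcomes: C(9,3)·!6 = 84·265 = 22260.
Total outcomes: 9! = 362880.
Probability = 22260/362880 = 53/864.

53/864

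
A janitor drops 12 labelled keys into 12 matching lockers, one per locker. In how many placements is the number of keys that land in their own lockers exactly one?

Choose which one of the 12 is fixed: C(12,1) = 12.
The other 11 form a derangement: !11 = 14684570.
Total: 12 × 14684570 = 176214840.

176214840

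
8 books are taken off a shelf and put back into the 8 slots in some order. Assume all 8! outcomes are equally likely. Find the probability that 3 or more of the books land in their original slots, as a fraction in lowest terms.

Favorable outcomes: Σ_{i≥3} C(8,i)·!(8-i) = 56·44 + 70·9 + 56·2 + 28·1 + 8·0 + 1·1 = 3235.
Total outcomes: 8! = 40320.
Probability = 3235/40320 = 647/8064.

647/8064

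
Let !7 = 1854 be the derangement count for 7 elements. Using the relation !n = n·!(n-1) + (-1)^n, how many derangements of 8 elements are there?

14833

!8 = 8·1854 + 1 = 14833.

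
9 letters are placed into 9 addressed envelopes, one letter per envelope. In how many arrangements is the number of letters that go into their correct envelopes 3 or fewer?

355997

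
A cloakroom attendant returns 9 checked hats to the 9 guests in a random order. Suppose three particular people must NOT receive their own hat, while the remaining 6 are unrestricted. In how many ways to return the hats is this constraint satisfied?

256320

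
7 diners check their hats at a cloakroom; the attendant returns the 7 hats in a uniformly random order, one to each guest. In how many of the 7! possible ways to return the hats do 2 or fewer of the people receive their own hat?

# with exactly i fixed is C(7,i)·!(7-i); sum over i=0..2:
  i=0: C(7,0)·!7 = 1·1854 = 1854
  i=1: C(7,1)·!6 = 7·265 = 1855
  i=2: C(7,2)·!5 = 21·44 = 924
Total = 4633.

4633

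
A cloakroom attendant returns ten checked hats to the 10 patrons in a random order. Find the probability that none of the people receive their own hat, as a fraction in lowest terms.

16481/44800

Favorable outcomes: !10 = 1334961.
Total outcomes: 10! = 3628800.
Probability = 1334961/3628800 = 16481/44800.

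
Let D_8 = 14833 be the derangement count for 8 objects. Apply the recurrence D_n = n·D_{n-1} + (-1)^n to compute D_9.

D_9 = 9·14833 - 1 = 133496.

133496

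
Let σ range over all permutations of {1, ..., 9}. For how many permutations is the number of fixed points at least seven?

37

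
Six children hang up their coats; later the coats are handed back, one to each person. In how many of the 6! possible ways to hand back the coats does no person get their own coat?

265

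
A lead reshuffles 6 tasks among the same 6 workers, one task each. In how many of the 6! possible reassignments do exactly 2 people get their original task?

Pick the 2 fixed positions: C(6,2) = 15 ways.
The other 4 form a derangement: !4 = 9.
Total: 15 × 9 = 135.

135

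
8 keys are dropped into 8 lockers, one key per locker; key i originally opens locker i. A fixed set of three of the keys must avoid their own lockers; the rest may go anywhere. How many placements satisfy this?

Inclusion-exclusion on the 3 forbidden self-matches:
Σ_{j=0}^{3} (-1)^j C(3,j)(8-j)!
= C(3,0)·8! - C(3,1)·7! + C(3,2)·6! - C(3,3)·5!
= 40320 - 15120 + 2160 - 120
= 27240

27240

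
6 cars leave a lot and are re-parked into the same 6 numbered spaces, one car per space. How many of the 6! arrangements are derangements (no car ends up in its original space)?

265

Use !n = n·!(n-1) + (-1)^n.
!6 = 6·44 + 1 = 265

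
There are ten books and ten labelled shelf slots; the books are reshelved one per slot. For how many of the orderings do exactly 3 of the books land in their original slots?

222480

Pick the 3 fixed positions: C(10,3) = 120 ways.
The remaining 7 must be deranged: !7 = 1854.
Total: 120 × 1854 = 222480.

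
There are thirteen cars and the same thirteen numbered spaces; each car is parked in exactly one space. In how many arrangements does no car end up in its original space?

!13 = 13! · Σ_{k=0}^{13} (-1)^k/k!
= 13! - 13!/1! + 13!/2! - 13!/3! + 13!/4! - 13!/5! + 13!/6! - 13!/7! + 13!/8! - 13!/9! + 13!/10! - 13!/11! + 13!/12! - 13!/13!
= 6227020800 - 6227020800 + 3113510400 - 1037836800 + 259459200 - 51891840 + 8648640 - 1235520 + 154440 - 17160 + 1716 - 156 + 13 - 1
= 2290792932

2290792932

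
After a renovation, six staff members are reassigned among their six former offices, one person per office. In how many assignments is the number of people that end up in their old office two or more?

191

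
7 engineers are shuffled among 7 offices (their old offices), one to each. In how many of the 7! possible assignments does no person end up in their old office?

1854

!7 is the nearest integer to 7!/e.
7! = 5040, and 5040/e ≈ 1854.11, so !7 = 1854.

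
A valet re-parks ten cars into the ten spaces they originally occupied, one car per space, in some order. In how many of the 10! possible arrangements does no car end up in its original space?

1334961

The number of derangements of 10 is !10 = Σ_{k=0}^{10} (-1)^k·10!/k!
= 10! - 10!/1! + 10!/2! - 10!/3! + 10!/4! - 10!/5! + 10!/6! - 10!/7! + 10!/8! - 10!/9! + 10!/10!
= 3628800 - 3628800 + 1814400 - 604800 + 151200 - 30240 + 5040 - 720 + 90 - 10 + 1
= 1334961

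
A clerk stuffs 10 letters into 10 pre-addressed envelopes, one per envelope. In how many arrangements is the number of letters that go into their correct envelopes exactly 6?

1890

Pick the 6 fixed positions: C(10,6) = 210 ways.
The remaining 4 must be deranged: !4 = 9.
Total: 210 × 9 = 1890.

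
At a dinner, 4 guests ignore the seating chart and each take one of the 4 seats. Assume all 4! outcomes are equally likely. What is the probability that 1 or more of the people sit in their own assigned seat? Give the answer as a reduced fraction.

5/8

Favorable outcomes: Σ_{i≥1} C(4,i)·!(4-i) = 4·2 + 6·1 + 4·0 + 1·1 = 15.
Total outcomes: 4! = 24.
Probability = 15/24 = 5/8.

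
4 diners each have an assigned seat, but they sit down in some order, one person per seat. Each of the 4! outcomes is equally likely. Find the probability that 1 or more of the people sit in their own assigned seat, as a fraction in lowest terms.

5/8

Favorable outcomes: Σ_{i≥1} C(4,i)·!(4-i) = 4·2 + 6·1 + 4·0 + 1·1 = 15.
Total outcomes: 4! = 24.
Probability = 15/24 = 5/8.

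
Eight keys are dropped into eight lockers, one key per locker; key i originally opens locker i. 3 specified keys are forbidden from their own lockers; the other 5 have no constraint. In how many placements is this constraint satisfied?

Let A_j be the event that the j-th constrained one is fixed. By inclusion-exclusion over the 3 events:
Σ_{j=0}^{3} (-1)^j C(3,j)(8-j)!
= C(3,0)·8! - C(3,1)·7! + C(3,2)·6! - C(3,3)·5!
= 40320 - 15120 + 2160 - 120
= 27240

27240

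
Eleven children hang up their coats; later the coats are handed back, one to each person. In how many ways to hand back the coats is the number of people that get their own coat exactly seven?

2970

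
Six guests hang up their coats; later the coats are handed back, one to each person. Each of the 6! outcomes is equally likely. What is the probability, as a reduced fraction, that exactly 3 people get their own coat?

1/18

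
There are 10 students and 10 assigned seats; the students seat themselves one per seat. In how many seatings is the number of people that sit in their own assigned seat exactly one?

Choose which one of the 10 is fixed: C(10,1) = 10.
The remaining 9 must be deranged: !9 = 133496.
Total: 10 × 133496 = 1334960.

1334960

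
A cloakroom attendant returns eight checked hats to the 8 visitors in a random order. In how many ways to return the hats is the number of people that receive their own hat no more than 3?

39549

Sum C(8,i)·!(8-i) for i = 0..3:
  i=0: C(8,0)·!8 = 1·14833 = 14833
  i=1: C(8,1)·!7 = 8·1854 = 14832
  i=2: C(8,2)·!6 = 28·265 = 7420
  i=3: C(8,3)·!5 = 56·44 = 2464
Total = 39549.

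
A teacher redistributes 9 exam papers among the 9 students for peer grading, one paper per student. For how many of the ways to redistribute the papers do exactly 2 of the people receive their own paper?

Choose which 2 of the 9 are fixed: C(9,2) = 36.
The remaining 7 must be deranged: !7 = 1854.
Total: 36 × 1854 = 66744.

66744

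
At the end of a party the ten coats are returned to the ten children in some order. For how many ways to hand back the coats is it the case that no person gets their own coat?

1334961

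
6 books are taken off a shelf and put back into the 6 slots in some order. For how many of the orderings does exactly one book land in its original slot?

264

Choose which one of the 6 is fixed: C(6,1) = 6.
The remaining 5 must be deranged: !5 = 44.
Total: 6 × 44 = 264.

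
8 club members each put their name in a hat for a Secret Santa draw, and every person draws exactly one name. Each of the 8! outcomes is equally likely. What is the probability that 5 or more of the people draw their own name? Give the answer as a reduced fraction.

47/13440

Favorable outcomes: Σ_{i≥5} C(8,i)·!(8-i) = 56·2 + 28·1 + 8·0 + 1·1 = 141.
Total outcomes: 8! = 40320.
Probability = 141/40320 = 47/13440.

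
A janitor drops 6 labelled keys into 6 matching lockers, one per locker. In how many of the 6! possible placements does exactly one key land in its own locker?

264

Pick the single fixed position: C(6,1) = 6 ways.
The other 5 form a derangement: !5 = 44.
Total: 6 × 44 = 264.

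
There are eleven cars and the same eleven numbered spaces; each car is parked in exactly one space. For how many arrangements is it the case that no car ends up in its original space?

14684570

Use !n = n·!(n-1) + (-1)^n.
!11 = 11·1334961 - 1 = 14684570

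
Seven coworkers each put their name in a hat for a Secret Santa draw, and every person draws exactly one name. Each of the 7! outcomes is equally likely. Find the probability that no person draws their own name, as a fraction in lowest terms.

103/280

Favorable outcomes: !7 = 1854.
Total outcomes: 7! = 5040.
Probability = 1854/5040 = 103/280.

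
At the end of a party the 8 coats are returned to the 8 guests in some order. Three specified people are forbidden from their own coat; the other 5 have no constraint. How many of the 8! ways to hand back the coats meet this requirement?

Inclusion-exclusion on the 3 forbidden self-matches:
Σ_{j=0}^{3} (-1)^j C(3,j)(8-j)!
= C(3,0)·8! - C(3,1)·7! + C(3,2)·6! - C(3,3)·5!
= 40320 - 15120 + 2160 - 120
= 27240

27240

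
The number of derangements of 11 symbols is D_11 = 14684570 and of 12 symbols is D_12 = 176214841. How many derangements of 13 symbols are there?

2290792932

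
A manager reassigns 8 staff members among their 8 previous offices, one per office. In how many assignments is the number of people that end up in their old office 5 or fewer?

Sum C(8,i)·!(8-i) for i = 0..5:
  i=0: C(8,0)·!8 = 1·14833 = 14833
  i=1: C(8,1)·!7 = 8·1854 = 14832
  i=2: C(8,2)·!6 = 28·265 = 7420
  i=3: C(8,3)·!5 = 56·44 = 2464
  i=4: C(8,4)·!4 = 70·9 = 630
  i=5: C(8,5)·!3 = 56·2 = 112
Total = 40291.

40291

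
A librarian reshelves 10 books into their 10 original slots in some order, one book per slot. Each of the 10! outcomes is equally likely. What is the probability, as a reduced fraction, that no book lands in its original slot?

16481/44800

Favorable outcomes: !10 = 1334961.
Total outcomes: 10! = 3628800.
Probability = 1334961/3628800 = 16481/44800.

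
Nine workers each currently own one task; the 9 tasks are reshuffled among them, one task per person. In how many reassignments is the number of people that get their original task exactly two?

66744

Choose which 2 of the 9 are fixed: C(9,2) = 36.
The other 7 form a derangement: !7 = 1854.
Total: 36 × 1854 = 66744.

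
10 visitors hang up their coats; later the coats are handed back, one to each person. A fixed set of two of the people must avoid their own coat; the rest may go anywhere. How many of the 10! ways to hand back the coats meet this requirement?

Let A_j be the event that the j-th constrained one is fixed. By inclusion-exclusion over the 2 events:
Σ_{j=0}^{2} (-1)^j C(2,j)(10-j)!
= C(2,0)·10! - C(2,1)·9! + C(2,2)·8!
= 3628800 - 725760 + 40320
= 2943360

2943360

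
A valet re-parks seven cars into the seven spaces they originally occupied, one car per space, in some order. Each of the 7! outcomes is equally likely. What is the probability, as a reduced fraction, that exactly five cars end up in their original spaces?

Favorable outcomes: C(7,5)·!2 = 21·1 = 21.
Total outcomes: 7! = 5040.
Probability = 21/5040 = 1/240.

1/240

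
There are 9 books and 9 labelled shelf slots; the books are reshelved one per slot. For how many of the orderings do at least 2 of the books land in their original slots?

95887

# with exactly i fixed is C(9,i)·!(9-i); sum over i=2..9:
  i=2: C(9,2)·!7 = 36·1854 = 66744
  i=3: C(9,3)·!6 = 84·265 = 22260
  i=4: C(9,4)·!5 = 126·44 = 5544
  i=5: C(9,5)·!4 = 126·9 = 1134
  i=6: C(9,6)·!3 = 84·2 = 168
  i=7: C(9,7)·!2 = 36·1 = 36
  i=8: C(9,8)·!1 = 9·0 = 0
  i=9: C(9,9)·!0 = 1·1 = 1
Total = 95887.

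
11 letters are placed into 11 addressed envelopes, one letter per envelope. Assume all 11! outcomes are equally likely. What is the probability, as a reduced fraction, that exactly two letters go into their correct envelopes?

Favorable outcomes: C(11,2)·!9 = 55·133496 = 7342280.
Total outcomes: 11! = 39916800.
Probability = 7342280/39916800 = 16687/90720.

16687/90720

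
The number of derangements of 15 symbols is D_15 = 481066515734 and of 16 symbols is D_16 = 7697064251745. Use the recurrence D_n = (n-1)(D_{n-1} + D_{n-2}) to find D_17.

130850092279664

D_17 = (17-1)·(D_16 + D_15) = 16·(7697064251745 + 481066515734) = 16·8178130767479 = 130850092279664.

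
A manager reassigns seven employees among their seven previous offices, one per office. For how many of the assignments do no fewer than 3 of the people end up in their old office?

407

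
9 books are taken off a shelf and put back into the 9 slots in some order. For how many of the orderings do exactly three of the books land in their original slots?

22260

Choose which 3 of the 9 are fixed: C(9,3) = 84.
The other 6 form a derangement: !6 = 265.
Total: 84 × 265 = 22260.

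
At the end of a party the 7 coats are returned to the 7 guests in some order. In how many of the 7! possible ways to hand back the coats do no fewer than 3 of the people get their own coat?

# with exactly i fixed is C(7,i)·!(7-i); sum over i=3..7:
  i=3: C(7,3)·!4 = 35·9 = 315
  i=4: C(7,4)·!3 = 35·2 = 70
  i=5: C(7,5)·!2 = 21·1 = 21
  i=6: C(7,6)·!1 = 7·0 = 0
  i=7: C(7,7)·!0 = 1·1 = 1
Total = 407.

407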